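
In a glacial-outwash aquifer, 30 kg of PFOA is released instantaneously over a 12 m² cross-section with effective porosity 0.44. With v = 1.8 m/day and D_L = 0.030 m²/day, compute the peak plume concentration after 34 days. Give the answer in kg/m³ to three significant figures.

1.59 kg/m³

The peak of an instantaneous 1D plume sits at x = vt; there the Gaussian factor is 1 and C_max = M/(n_e·A·√(4πDt)), where n_e·A is the pore area the mass is dissolved in.
√(4πDt) = √(4π × 0.030 × 34) = 3.580 m, so C_max = 30/(0.44 × 12 × 3.580) = 1.59 kg/m³.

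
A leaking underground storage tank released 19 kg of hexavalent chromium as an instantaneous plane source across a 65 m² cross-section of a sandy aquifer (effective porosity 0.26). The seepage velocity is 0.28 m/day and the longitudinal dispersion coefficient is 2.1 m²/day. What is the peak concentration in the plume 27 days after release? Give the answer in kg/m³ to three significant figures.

The peak of an instantaneous 1D plume sits at x = vt; there the Gaussian factor is 1 and C_max = M/(n_e·A·√(4πDt)), where n_e·A is the pore area the mass is dissolved in.
√(4πDt) = √(4π × 2.1 × 27) = 26.69 m, so C_max = 19/(0.26 × 65 × 26.69) = 0.0421 kg/m³.

0.0421 kg/m³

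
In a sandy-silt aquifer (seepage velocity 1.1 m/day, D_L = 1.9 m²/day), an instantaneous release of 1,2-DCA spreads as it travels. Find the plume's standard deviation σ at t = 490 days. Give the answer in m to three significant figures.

Dispersive spreading gives a Gaussian with σ² = 2Dt; advection only shifts the center.
σ = √(2 × 1.9 × 490) = 43.2 m.

43.2 m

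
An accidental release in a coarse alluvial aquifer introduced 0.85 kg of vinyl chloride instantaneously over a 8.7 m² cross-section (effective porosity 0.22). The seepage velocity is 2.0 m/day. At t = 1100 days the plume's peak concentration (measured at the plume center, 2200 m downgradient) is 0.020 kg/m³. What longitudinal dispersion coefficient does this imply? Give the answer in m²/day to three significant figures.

At the plume center C_max = M/(n_e·A·√(4πDt)), so D = M²/(4πt·(n_e·A·C_max)²).
n_e·A·C_max = 0.22 × 8.7 × 0.020 = 0.03828 kg/m.
D = 0.85²/(4π × 1100 × 0.03828²) = 0.0357 m²/day.

0.0357 m²/day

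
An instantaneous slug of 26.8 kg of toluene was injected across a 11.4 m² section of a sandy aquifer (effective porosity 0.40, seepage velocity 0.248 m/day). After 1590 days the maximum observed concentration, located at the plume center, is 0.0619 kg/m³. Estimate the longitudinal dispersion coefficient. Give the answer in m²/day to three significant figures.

0.451 m²/day

At the plume center C_max = M/(n_e·A·√(4πDt)), so D = M²/(4πt·(n_e·A·C_max)²).
n_e·A·C_max = 0.40 × 11.4 × 0.0619 = 0.2823 kg/m.
D = 26.8²/(4π × 1590 × 0.2823²) = 0.451 m²/day.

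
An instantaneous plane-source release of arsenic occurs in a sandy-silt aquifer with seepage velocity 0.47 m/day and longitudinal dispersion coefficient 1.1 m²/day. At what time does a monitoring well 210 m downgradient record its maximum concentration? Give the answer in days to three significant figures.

442 days

For the 1D instantaneous-source solution, setting ∂C/∂t = 0 at fixed x gives v²t² + 2Dt − x² = 0, so t = (√(D² + v²x²) − D)/v².
√(D² + v²x²) = √(1.1² + 0.47² × 210²) = 98.71; v² = 0.2209.
t = (98.71 − 1.1)/0.2209 = 442 days (vs. the pure-advection estimate x/v = 447 d).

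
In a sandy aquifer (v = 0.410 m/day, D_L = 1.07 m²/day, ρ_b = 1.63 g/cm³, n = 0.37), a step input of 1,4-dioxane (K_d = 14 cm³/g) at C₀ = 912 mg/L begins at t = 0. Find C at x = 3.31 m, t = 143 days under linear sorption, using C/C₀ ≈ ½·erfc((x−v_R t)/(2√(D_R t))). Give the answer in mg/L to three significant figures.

129 mg/L

Retardation factor R = 1 + ρ_b·K_d/n = 1 + 1.63 × 14/0.37 = 62.68.
Sorption retards both mechanisms: v_R = v/R = 0.006541 m/day, D_R = D/R = 0.01707 m²/day.
v_R·t = 0.006541 × 143 = 0.935363 m; 2√(D_R t) = 3.125 m; argument = (3.31 − 0.935363)/3.125 = 0.7599.
C = C₀ × ½·erfc(0.7599) = 912 × 0.1413 = 129 mg/L.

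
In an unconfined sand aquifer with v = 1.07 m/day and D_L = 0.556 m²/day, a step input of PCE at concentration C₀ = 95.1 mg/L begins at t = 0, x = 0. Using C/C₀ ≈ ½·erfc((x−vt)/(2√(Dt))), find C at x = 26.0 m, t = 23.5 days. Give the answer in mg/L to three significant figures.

For a continuous step input, C/C₀ ≈ ½·erfc((x−vt)/(2√(Dt))).
vt = 1.07 × 23.5 = 25.145 m and 2√(Dt) = 2√(0.556 × 23.5) = 7.229 m.
Argument (x−vt)/(2√(Dt)) = (26.0 − 25.145)/7.229 = 0.1183; ½·erfc(0.1183) = 0.4336.
C = 95.1 × 0.4336 = 41.2 mg/L.

41.2 mg/L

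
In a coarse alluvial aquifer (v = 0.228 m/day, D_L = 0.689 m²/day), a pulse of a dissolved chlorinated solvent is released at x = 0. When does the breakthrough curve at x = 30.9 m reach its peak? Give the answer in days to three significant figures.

123 days

For the 1D instantaneous-source solution, setting ∂C/∂t = 0 at fixed x gives v²t² + 2Dt − x² = 0, so t = (√(D² + v²x²) − D)/v².
√(D² + v²x²) = √(0.689² + 0.228² × 30.9²) = 7.079; v² = 0.051984.
t = (7.079 − 0.689)/0.051984 = 123 days (vs. the pure-advection estimate x/v = 136 d).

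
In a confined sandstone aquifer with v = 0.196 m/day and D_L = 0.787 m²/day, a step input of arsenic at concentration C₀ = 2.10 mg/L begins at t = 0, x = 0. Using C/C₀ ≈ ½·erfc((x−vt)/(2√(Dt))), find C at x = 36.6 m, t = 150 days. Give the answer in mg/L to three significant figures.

For a continuous step input, C/C₀ ≈ ½·erfc((x−vt)/(2√(Dt))).
vt = 0.196 × 150 = 29.4 m and 2√(Dt) = 2√(0.787 × 150) = 21.73 m.
Argument (x−vt)/(2√(Dt)) = (36.6 − 29.4)/21.73 = 0.3313; ½·erfc(0.3313) = 0.3197.
C = 2.10 × 0.3197 = 0.671 mg/L.

0.671 mg/L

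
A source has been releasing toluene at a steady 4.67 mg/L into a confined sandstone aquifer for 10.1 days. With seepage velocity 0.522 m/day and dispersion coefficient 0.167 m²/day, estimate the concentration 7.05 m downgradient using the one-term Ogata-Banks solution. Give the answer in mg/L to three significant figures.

0.778 mg/L

For a continuous step input, C/C₀ ≈ ½·erfc((x−vt)/(2√(Dt))).
vt = 0.522 × 10.1 = 5.2722 m and 2√(Dt) = 2√(0.167 × 10.1) = 2.597 m.
Argument (x−vt)/(2√(Dt)) = (7.05 − 5.2722)/2.597 = 0.6846; ½·erfc(0.6846) = 0.1665.
C = 4.67 × 0.1665 = 0.778 mg/L.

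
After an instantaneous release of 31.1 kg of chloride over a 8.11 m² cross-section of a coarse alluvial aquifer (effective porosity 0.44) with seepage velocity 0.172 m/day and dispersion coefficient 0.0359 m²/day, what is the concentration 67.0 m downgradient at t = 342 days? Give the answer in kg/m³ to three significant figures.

0.180 kg/m³

For an instantaneous plane source, C(x,t) = M/(n_e·A·√(4πDt)) · exp(−(x−vt)²/(4Dt)), with n_e·A the pore (flow) area.
Plume center vt = 0.172 × 342 = 58.824 m, so the well at 67.0 m is 8.176 m downgradient of the peak.
√(4πDt) = 12.42 m, giving peak height M/(n_e·A·√(4πDt)) = 31.1/(0.44 × 8.11 × 12.42) = 0.7017 kg/m³.
(x−vt)²/(4Dt) = (8.176)²/(4 × 0.0359 × 342) = 1.361; exp(−1.361) = 0.2564.
C = 0.7017 × 0.2564 = 0.180 kg/m³.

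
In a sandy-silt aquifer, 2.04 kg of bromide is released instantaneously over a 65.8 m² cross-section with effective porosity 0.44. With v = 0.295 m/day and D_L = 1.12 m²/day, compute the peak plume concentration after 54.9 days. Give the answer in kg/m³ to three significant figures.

0.00253 kg/m³

The peak of an instantaneous 1D plume sits at x = vt; there the Gaussian factor is 1 and C_max = M/(n_e·A·√(4πDt)), where n_e·A is the pore area the mass is dissolved in.
√(4πDt) = √(4π × 1.12 × 54.9) = 27.80 m, so C_max = 2.04/(0.44 × 65.8 × 27.80) = 0.00253 kg/m³.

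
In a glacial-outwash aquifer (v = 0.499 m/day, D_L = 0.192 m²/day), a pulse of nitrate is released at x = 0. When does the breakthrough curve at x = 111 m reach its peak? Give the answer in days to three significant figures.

For the 1D instantaneous-source solution, setting ∂C/∂t = 0 at fixed x gives v²t² + 2Dt − x² = 0, so t = (√(D² + v²x²) − D)/v².
√(D² + v²x²) = √(0.192² + 0.499² × 111²) = 55.39; v² = 0.249001.
t = (55.39 − 0.192)/0.249001 = 222 days (vs. the pure-advection estimate x/v = 222 d).

222 days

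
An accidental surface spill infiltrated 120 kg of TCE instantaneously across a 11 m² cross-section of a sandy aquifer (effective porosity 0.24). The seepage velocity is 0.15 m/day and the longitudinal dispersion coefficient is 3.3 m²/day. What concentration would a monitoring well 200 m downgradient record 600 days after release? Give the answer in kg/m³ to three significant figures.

0.0625 kg/m³

For an instantaneous plane source, C(x,t) = M/(n_e·A·√(4πDt)) · exp(−(x−vt)²/(4Dt)), with n_e·A the pore (flow) area.
Plume center vt = 0.15 × 600 = 90 m, so the well at 200 m is 110 m downgradient of the peak.
√(4πDt) = 157.7 m, giving peak height M/(n_e·A·√(4πDt)) = 120/(0.24 × 11 × 157.7) = 0.2882 kg/m³.
(x−vt)²/(4Dt) = (110)²/(4 × 3.3 × 600) = 1.528; exp(−1.528) = 0.2170.
C = 0.2882 × 0.2170 = 0.0625 kg/m³.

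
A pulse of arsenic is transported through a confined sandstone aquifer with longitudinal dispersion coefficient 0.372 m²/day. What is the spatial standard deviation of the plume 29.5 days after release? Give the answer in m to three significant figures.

Dispersive spreading gives a Gaussian with σ² = 2Dt; advection only shifts the center.
σ = √(2 × 0.372 × 29.5) = 4.68 m.

4.68 m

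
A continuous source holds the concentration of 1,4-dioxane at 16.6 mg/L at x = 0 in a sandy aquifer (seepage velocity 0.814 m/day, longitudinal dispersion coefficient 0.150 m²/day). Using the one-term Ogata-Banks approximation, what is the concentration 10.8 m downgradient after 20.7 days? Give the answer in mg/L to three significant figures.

16.5 mg/L

For a continuous step input, C/C₀ ≈ ½·erfc((x−vt)/(2√(Dt))).
vt = 0.814 × 20.7 = 16.8498 m and 2√(Dt) = 2√(0.150 × 20.7) = 3.524 m.
Argument (x−vt)/(2√(Dt)) = (10.8 − 16.8498)/3.524 = -1.717; ½·erfc(-1.717) = 0.9924.
C = 16.6 × 0.9924 = 16.5 mg/L.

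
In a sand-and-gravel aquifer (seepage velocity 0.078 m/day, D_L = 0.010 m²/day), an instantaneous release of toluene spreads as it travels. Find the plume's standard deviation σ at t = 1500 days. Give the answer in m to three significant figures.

5.48 m

Dispersive spreading gives a Gaussian with σ² = 2Dt; advection only shifts the center.
σ = √(2 × 0.010 × 1500) = 5.48 m.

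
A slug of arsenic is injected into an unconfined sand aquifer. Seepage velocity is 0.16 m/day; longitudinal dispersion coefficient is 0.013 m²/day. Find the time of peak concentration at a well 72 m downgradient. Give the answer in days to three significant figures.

449 days

For the 1D instantaneous-source solution, setting ∂C/∂t = 0 at fixed x gives v²t² + 2Dt − x² = 0, so t = (√(D² + v²x²) − D)/v².
√(D² + v²x²) = √(0.013² + 0.16² × 72²) = 11.52; v² = 0.0256.
t = (11.52 − 0.013)/0.0256 = 449 days (vs. the pure-advection estimate x/v = 450 d).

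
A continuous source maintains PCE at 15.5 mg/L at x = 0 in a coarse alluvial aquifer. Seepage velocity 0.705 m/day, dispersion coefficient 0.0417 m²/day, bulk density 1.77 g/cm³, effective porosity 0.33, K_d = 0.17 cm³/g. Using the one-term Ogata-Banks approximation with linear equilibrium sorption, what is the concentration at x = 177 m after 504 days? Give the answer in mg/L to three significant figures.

Retardation factor R = 1 + ρ_b·K_d/n = 1 + 1.77 × 0.17/0.33 = 1.912.
Sorption retards both mechanisms: v_R = v/R = 0.3687 m/day, D_R = D/R = 0.02181 m²/day.
v_R·t = 0.3687 × 504 = 185.8248 m; 2√(D_R t) = 6.631 m; argument = (177 − 185.8248)/6.631 = -1.331.
C = C₀ × ½·erfc(-1.331) = 15.5 × 0.9701 = 15.0 mg/L.

15.0 mg/L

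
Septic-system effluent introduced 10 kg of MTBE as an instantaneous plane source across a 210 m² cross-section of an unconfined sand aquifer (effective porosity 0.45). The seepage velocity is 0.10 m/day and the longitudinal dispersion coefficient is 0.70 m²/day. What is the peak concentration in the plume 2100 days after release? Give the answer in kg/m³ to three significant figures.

The peak of an instantaneous 1D plume sits at x = vt; there the Gaussian factor is 1 and C_max = M/(n_e·A·√(4πDt)), where n_e·A is the pore area the mass is dissolved in.
√(4πDt) = √(4π × 0.70 × 2100) = 135.9 m, so C_max = 10/(0.45 × 210 × 135.9) = 0.000779 kg/m³.

0.000779 kg/m³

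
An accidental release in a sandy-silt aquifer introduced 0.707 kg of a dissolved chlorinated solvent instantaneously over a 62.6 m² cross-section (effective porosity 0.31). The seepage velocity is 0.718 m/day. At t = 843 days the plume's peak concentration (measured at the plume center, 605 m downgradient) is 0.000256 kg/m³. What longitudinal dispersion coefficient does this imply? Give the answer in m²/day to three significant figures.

1.91 m²/day

At the plume center C_max = M/(n_e·A·√(4πDt)), so D = M²/(4πt·(n_e·A·C_max)²).
n_e·A·C_max = 0.31 × 62.6 × 0.000256 = 0.004968 kg/m.
D = 0.707²/(4π × 843 × 0.004968²) = 1.91 m²/day.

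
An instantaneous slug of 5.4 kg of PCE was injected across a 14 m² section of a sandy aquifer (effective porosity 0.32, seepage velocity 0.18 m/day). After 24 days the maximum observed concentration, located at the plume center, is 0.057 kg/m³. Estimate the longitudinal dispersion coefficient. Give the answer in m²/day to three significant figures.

At the plume center C_max = M/(n_e·A·√(4πDt)), so D = M²/(4πt·(n_e·A·C_max)²).
n_e·A·C_max = 0.32 × 14 × 0.057 = 0.2554 kg/m.
D = 5.4²/(4π × 24 × 0.2554²) = 1.48 m²/day.

1.48 m²/day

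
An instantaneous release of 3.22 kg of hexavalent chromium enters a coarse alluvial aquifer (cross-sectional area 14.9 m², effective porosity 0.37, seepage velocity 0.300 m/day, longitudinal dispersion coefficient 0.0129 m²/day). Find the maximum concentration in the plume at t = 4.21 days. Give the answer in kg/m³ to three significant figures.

0.707 kg/m³

The peak of an instantaneous 1D plume sits at x = vt; there the Gaussian factor is 1 and C_max = M/(n_e·A·√(4πDt)), where n_e·A is the pore area the mass is dissolved in.
√(4πDt) = √(4π × 0.0129 × 4.21) = 0.8261 m, so C_max = 3.22/(0.37 × 14.9 × 0.8261) = 0.707 kg/m³.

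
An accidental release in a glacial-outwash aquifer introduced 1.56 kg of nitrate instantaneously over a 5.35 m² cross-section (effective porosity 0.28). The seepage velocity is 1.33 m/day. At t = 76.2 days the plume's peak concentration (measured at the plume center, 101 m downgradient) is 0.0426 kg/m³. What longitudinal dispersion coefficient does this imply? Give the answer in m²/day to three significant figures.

0.624 m²/day

At the plume center C_max = M/(n_e·A·√(4πDt)), so D = M²/(4πt·(n_e·A·C_max)²).
n_e·A·C_max = 0.28 × 5.35 × 0.0426 = 0.06381 kg/m.
D = 1.56²/(4π × 76.2 × 0.06381²) = 0.624 m²/day.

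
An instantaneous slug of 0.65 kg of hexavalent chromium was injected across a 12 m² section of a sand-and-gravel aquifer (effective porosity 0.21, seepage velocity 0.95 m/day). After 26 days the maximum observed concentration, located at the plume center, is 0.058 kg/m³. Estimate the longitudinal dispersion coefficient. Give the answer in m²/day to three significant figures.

At the plume center C_max = M/(n_e·A·√(4πDt)), so D = M²/(4πt·(n_e·A·C_max)²).
n_e·A·C_max = 0.21 × 12 × 0.058 = 0.1462 kg/m.
D = 0.65²/(4π × 26 × 0.1462²) = 0.0605 m²/day.

0.0605 m²/day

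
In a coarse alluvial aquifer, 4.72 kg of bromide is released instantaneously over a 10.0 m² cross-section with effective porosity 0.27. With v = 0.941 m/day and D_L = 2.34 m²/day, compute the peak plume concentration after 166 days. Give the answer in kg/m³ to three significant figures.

0.0250 kg/m³

The peak of an instantaneous 1D plume sits at x = vt; there the Gaussian factor is 1 and C_max = M/(n_e·A·√(4πDt)), where n_e·A is the pore area the mass is dissolved in.
√(4πDt) = √(4π × 2.34 × 166) = 69.87 m, so C_max = 4.72/(0.27 × 10.0 × 69.87) = 0.0250 kg/m³.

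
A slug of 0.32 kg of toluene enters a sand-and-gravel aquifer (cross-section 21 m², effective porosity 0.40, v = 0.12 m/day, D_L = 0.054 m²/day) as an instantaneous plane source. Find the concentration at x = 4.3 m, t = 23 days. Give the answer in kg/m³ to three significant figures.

0.00598 kg/m³

For an instantaneous plane source, C(x,t) = M/(n_e·A·√(4πDt)) · exp(−(x−vt)²/(4Dt)), with n_e·A the pore (flow) area.
Plume center vt = 0.12 × 23 = 2.76 m, so the well at 4.3 m is 1.54 m downgradient of the peak.
√(4πDt) = 3.951 m, giving peak height M/(n_e·A·√(4πDt)) = 0.32/(0.40 × 21 × 3.951) = 0.009642 kg/m³.
(x−vt)²/(4Dt) = (1.54)²/(4 × 0.054 × 23) = 0.4774; exp(−0.4774) = 0.6204.
C = 0.009642 × 0.6204 = 0.00598 kg/m³.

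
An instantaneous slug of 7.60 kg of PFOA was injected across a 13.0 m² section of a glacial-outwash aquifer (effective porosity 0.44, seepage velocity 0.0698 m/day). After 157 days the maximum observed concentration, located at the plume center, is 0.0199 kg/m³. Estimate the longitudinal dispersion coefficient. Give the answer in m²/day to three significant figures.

At the plume center C_max = M/(n_e·A·√(4πDt)), so D = M²/(4πt·(n_e·A·C_max)²).
n_e·A·C_max = 0.44 × 13.0 × 0.0199 = 0.1138 kg/m.
D = 7.60²/(4π × 157 × 0.1138²) = 2.26 m²/day.

2.26 m²/day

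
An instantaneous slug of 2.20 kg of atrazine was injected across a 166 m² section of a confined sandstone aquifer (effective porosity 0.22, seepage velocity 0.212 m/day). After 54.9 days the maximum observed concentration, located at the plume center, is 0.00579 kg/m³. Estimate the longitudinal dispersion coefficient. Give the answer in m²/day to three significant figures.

0.157 m²/day

At the plume center C_max = M/(n_e·A·√(4πDt)), so D = M²/(4πt·(n_e·A·C_max)²).
n_e·A·C_max = 0.22 × 166 × 0.00579 = 0.2115 kg/m.
D = 2.20²/(4π × 54.9 × 0.2115²) = 0.157 m²/day.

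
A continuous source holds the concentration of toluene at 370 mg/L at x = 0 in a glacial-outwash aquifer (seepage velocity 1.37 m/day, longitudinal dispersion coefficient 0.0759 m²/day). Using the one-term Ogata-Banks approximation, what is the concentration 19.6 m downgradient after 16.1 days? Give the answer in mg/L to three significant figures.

For a continuous step input, C/C₀ ≈ ½·erfc((x−vt)/(2√(Dt))).
vt = 1.37 × 16.1 = 22.057 m and 2√(Dt) = 2√(0.0759 × 16.1) = 2.211 m.
Argument (x−vt)/(2√(Dt)) = (19.6 − 22.057)/2.211 = -1.111; ½·erfc(-1.111) = 0.9419.
C = 370 × 0.9419 = 349 mg/L.

349 mg/L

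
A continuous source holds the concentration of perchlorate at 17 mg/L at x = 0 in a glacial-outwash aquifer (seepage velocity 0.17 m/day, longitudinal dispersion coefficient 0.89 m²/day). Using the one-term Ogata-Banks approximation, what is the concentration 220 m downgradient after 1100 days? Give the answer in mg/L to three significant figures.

3.87 mg/L

For a continuous step input, C/C₀ ≈ ½·erfc((x−vt)/(2√(Dt))).
vt = 0.17 × 1100 = 187 m and 2√(Dt) = 2√(0.89 × 1100) = 62.58 m.
Argument (x−vt)/(2√(Dt)) = (220 − 187)/62.58 = 0.5273; ½·erfc(0.5273) = 0.2279.
C = 17 × 0.2279 = 3.87 mg/L.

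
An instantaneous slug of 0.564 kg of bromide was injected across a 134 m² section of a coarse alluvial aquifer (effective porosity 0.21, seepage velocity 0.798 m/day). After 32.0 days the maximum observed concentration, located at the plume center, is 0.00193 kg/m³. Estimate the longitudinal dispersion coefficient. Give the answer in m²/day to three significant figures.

At the plume center C_max = M/(n_e·A·√(4πDt)), so D = M²/(4πt·(n_e·A·C_max)²).
n_e·A·C_max = 0.21 × 134 × 0.00193 = 0.05431 kg/m.
D = 0.564²/(4π × 32.0 × 0.05431²) = 0.268 m²/day.

0.268 m²/day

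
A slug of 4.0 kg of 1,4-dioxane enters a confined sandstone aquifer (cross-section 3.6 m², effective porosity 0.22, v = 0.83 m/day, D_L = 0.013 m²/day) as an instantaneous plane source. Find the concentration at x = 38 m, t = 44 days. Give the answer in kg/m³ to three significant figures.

0.723 kg/m³

For an instantaneous plane source, C(x,t) = M/(n_e·A·√(4πDt)) · exp(−(x−vt)²/(4Dt)), with n_e·A the pore (flow) area.
Plume center vt = 0.83 × 44 = 36.52 m, so the well at 38 m is 1.48 m downgradient of the peak.
√(4πDt) = 2.681 m, giving peak height M/(n_e·A·√(4πDt)) = 4.0/(0.22 × 3.6 × 2.681) = 1.884 kg/m³.
(x−vt)²/(4Dt) = (1.48)²/(4 × 0.013 × 44) = 0.9573; exp(−0.9573) = 0.3839.
C = 1.884 × 0.3839 = 0.723 kg/m³.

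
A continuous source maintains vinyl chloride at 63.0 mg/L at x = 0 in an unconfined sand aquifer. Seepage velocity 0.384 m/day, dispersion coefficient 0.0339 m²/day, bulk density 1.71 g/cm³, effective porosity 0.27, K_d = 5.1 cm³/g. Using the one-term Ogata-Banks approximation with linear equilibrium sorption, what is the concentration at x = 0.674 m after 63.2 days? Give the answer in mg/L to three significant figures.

35.3 mg/L

Retardation factor R = 1 + ρ_b·K_d/n = 1 + 1.71 × 5.1/0.27 = 33.30.
Sorption retards both mechanisms: v_R = v/R = 0.01153 m/day, D_R = D/R = 0.001018 m²/day.
v_R·t = 0.01153 × 63.2 = 0.728696 m; 2√(D_R t) = 0.5073 m; argument = (0.674 − 0.728696)/0.5073 = -0.1078.
C = C₀ × ½·erfc(-0.1078) = 63.0 × 0.5606 = 35.3 mg/L.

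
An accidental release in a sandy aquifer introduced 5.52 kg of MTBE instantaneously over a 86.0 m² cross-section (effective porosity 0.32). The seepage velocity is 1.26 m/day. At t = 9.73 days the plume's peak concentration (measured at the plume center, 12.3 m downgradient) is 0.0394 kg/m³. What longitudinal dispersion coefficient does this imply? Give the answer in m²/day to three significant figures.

0.212 m²/day

At the plume center C_max = M/(n_e·A·√(4πDt)), so D = M²/(4πt·(n_e·A·C_max)²).
n_e·A·C_max = 0.32 × 86.0 × 0.0394 = 1.084 kg/m.
D = 5.52²/(4π × 9.73 × 1.084²) = 0.212 m²/day.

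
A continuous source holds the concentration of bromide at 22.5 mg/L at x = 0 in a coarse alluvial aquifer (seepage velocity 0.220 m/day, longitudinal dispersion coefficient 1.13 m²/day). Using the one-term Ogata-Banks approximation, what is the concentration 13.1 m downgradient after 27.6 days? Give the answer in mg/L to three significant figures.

4.20 mg/L

For a continuous step input, C/C₀ ≈ ½·erfc((x−vt)/(2√(Dt))).
vt = 0.220 × 27.6 = 6.072 m and 2√(Dt) = 2√(1.13 × 27.6) = 11.17 m.
Argument (x−vt)/(2√(Dt)) = (13.1 − 6.072)/11.17 = 0.6292; ½·erfc(0.6292) = 0.1868.
C = 22.5 × 0.1868 = 4.20 mg/L.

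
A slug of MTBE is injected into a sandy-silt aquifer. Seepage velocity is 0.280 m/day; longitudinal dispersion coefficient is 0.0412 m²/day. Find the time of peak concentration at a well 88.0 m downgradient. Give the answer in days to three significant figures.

For the 1D instantaneous-source solution, setting ∂C/∂t = 0 at fixed x gives v²t² + 2Dt − x² = 0, so t = (√(D² + v²x²) − D)/v².
√(D² + v²x²) = √(0.0412² + 0.280² × 88.0²) = 24.64; v² = 0.0784.
t = (24.64 − 0.0412)/0.0784 = 314 days (vs. the pure-advection estimate x/v = 314 d).

314 days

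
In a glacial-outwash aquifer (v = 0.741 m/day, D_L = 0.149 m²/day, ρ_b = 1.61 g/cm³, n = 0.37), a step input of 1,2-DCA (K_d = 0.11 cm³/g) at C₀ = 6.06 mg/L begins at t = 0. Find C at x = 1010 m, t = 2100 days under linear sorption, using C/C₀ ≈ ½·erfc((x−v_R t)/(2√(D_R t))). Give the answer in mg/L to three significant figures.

Retardation factor R = 1 + ρ_b·K_d/n = 1 + 1.61 × 0.11/0.37 = 1.479.
Sorption retards both mechanisms: v_R = v/R = 0.5010 m/day, D_R = D/R = 0.1007 m²/day.
v_R·t = 0.5010 × 2100 = 1052.1 m; 2√(D_R t) = 29.08 m; argument = (1010 − 1052.1)/29.08 = -1.448.
C = C₀ × ½·erfc(-1.448) = 6.06 × 0.9797 = 5.94 mg/L.

5.94 mg/L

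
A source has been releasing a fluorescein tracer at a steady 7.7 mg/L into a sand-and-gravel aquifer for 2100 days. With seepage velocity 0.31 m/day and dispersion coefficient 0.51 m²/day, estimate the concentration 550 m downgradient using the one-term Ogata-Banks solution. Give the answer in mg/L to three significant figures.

For a continuous step input, C/C₀ ≈ ½·erfc((x−vt)/(2√(Dt))).
vt = 0.31 × 2100 = 651 m and 2√(Dt) = 2√(0.51 × 2100) = 65.45 m.
Argument (x−vt)/(2√(Dt)) = (550 − 651)/65.45 = -1.543; ½·erfc(-1.543) = 0.9855.
C = 7.7 × 0.9855 = 7.59 mg/L.

7.59 mg/L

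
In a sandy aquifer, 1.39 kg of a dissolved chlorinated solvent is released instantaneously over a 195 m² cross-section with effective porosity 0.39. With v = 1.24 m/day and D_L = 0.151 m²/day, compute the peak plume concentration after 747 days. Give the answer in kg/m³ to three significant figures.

The peak of an instantaneous 1D plume sits at x = vt; there the Gaussian factor is 1 and C_max = M/(n_e·A·√(4πDt)), where n_e·A is the pore area the mass is dissolved in.
√(4πDt) = √(4π × 0.151 × 747) = 37.65 m, so C_max = 1.39/(0.39 × 195 × 37.65) = 0.000485 kg/m³.

0.000485 kg/m³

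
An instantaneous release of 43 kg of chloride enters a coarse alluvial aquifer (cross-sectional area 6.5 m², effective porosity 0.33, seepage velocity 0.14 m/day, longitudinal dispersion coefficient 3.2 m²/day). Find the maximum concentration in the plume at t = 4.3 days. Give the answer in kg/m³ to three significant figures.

The peak of an instantaneous 1D plume sits at x = vt; there the Gaussian factor is 1 and C_max = M/(n_e·A·√(4πDt)), where n_e·A is the pore area the mass is dissolved in.
√(4πDt) = √(4π × 3.2 × 4.3) = 13.15 m, so C_max = 43/(0.33 × 6.5 × 13.15) = 1.52 kg/m³.

1.52 kg/m³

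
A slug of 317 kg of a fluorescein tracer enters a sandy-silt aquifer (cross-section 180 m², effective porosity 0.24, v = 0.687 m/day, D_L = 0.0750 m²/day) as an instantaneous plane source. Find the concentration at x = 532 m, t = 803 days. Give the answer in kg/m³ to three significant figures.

For an instantaneous plane source, C(x,t) = M/(n_e·A·√(4πDt)) · exp(−(x−vt)²/(4Dt)), with n_e·A the pore (flow) area.
Plume center vt = 0.687 × 803 = 551.661 m, so the well at 532 m is 19.661 m upgradient of the peak.
√(4πDt) = 27.51 m, giving peak height M/(n_e·A·√(4πDt)) = 317/(0.24 × 180 × 27.51) = 0.2667 kg/m³.
(x−vt)²/(4Dt) = (-19.661)²/(4 × 0.0750 × 803) = 1.605; exp(−1.605) = 0.2009.
C = 0.2667 × 0.2009 = 0.0536 kg/m³.

0.0536 kg/m³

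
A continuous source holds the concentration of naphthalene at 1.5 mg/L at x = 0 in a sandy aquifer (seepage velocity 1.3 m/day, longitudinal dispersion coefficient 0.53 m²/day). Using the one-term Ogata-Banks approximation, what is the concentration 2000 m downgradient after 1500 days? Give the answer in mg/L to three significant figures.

0.157 mg/L

For a continuous step input, C/C₀ ≈ ½·erfc((x−vt)/(2√(Dt))).
vt = 1.3 × 1500 = 1950 m and 2√(Dt) = 2√(0.53 × 1500) = 56.39 m.
Argument (x−vt)/(2√(Dt)) = (2000 − 1950)/56.39 = 0.8867; ½·erfc(0.8867) = 0.1049.
C = 1.5 × 0.1049 = 0.157 mg/L.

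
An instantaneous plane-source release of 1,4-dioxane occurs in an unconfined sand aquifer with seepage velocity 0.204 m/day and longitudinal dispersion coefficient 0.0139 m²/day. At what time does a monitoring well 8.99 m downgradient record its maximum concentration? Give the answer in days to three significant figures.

For the 1D instantaneous-source solution, setting ∂C/∂t = 0 at fixed x gives v²t² + 2Dt − x² = 0, so t = (√(D² + v²x²) − D)/v².
√(D² + v²x²) = √(0.0139² + 0.204² × 8.99²) = 1.834; v² = 0.041616.
t = (1.834 − 0.0139)/0.041616 = 43.7 days (vs. the pure-advection estimate x/v = 44.1 d).

43.7 days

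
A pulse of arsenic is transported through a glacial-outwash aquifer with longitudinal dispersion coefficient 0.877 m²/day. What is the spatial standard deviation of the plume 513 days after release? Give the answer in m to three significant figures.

Dispersive spreading gives a Gaussian with σ² = 2Dt; advection only shifts the center.
σ = √(2 × 0.877 × 513) = 30.0 m.

30.0 m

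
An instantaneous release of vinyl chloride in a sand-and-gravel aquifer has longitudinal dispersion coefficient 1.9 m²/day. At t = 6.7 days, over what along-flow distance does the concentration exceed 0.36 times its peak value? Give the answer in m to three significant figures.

14.4 m

The plume is Gaussian with σ = √(2Dt) = √(2 × 1.9 × 6.7) = 5.046 m.
C/C_peak = exp(−Δx²/(2σ²)) = 0.36 ⇒ Δx = σ·√(−2 ln 0.36) = 5.046 × 1.429 = 7.211 m.
Width = 2Δx = 14.4 m.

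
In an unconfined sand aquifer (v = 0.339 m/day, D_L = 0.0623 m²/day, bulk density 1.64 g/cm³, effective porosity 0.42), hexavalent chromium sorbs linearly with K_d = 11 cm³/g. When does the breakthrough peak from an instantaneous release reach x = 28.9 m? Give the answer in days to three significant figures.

Retardation factor R = 1 + ρ_b·K_d/n = 1 + 1.64 × 11/0.42 = 43.95.
Sorption retards both mechanisms: v_R = v/R = 0.007713 m/day, D_R = D/R = 0.001418 m²/day.
Peak time from v_R²t² + 2D_R t − x² = 0: t = (√(D_R² + v_R²x²) − D_R)/v_R².
√(D_R² + v_R²x²) = √(0.001418² + 0.007713² × 28.9²) = 0.2229; v_R² = 5.949e-05.
t = (0.2229 − 0.001418)/5.949e-05 = 3720 days.

3720 days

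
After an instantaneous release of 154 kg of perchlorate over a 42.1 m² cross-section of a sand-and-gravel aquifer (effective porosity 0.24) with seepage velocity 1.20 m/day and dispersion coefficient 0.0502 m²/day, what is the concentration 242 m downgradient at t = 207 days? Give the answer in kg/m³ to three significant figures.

0.498 kg/m³

For an instantaneous plane source, C(x,t) = M/(n_e·A·√(4πDt)) · exp(−(x−vt)²/(4Dt)), with n_e·A the pore (flow) area.
Plume center vt = 1.20 × 207 = 248.4 m, so the well at 242 m is 6.4 m upgradient of the peak.
√(4πDt) = 11.43 m, giving peak height M/(n_e·A·√(4πDt)) = 154/(0.24 × 42.1 × 11.43) = 1.333 kg/m³.
(x−vt)²/(4Dt) = (-6.4)²/(4 × 0.0502 × 207) = 0.9854; exp(−0.9854) = 0.3733.
C = 1.333 × 0.3733 = 0.498 kg/m³.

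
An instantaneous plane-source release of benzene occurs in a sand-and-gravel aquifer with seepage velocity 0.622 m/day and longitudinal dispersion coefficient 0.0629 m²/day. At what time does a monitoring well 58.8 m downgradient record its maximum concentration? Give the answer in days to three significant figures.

For the 1D instantaneous-source solution, setting ∂C/∂t = 0 at fixed x gives v²t² + 2Dt − x² = 0, so t = (√(D² + v²x²) − D)/v².
√(D² + v²x²) = √(0.0629² + 0.622² × 58.8²) = 36.57; v² = 0.386884.
t = (36.57 − 0.0629)/0.386884 = 94.4 days (vs. the pure-advection estimate x/v = 94.5 d).

94.4 days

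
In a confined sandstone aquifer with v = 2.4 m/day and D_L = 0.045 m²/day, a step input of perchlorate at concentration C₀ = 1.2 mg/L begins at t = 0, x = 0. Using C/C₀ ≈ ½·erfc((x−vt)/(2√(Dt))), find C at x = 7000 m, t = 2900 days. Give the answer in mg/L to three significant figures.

For a continuous step input, C/C₀ ≈ ½·erfc((x−vt)/(2√(Dt))).
vt = 2.4 × 2900 = 6960 m and 2√(Dt) = 2√(0.045 × 2900) = 22.85 m.
Argument (x−vt)/(2√(Dt)) = (7000 − 6960)/22.85 = 1.751; ½·erfc(1.751) = 0.006638.
C = 1.2 × 0.006638 = 0.00797 mg/L.

0.00797 mg/L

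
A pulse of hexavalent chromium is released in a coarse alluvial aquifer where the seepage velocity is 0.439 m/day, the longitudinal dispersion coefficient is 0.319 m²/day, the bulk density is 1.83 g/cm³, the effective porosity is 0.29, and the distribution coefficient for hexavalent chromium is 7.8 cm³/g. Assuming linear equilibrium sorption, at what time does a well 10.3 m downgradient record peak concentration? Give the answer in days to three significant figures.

Retardation factor R = 1 + ρ_b·K_d/n = 1 + 1.83 × 7.8/0.29 = 50.22.
Sorption retards both mechanisms: v_R = v/R = 0.008742 m/day, D_R = D/R = 0.006352 m²/day.
Peak time from v_R²t² + 2D_R t − x² = 0: t = (√(D_R² + v_R²x²) − D_R)/v_R².
√(D_R² + v_R²x²) = √(0.006352² + 0.008742² × 10.3²) = 0.09027; v_R² = 7.642e-05.
t = (0.09027 − 0.006352)/7.642e-05 = 1100 days.

1100 days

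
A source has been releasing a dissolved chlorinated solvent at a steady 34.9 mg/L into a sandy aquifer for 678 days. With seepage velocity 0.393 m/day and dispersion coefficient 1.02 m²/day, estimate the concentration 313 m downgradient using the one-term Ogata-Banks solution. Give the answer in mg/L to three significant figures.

For a continuous step input, C/C₀ ≈ ½·erfc((x−vt)/(2√(Dt))).
vt = 0.393 × 678 = 266.454 m and 2√(Dt) = 2√(1.02 × 678) = 52.60 m.
Argument (x−vt)/(2√(Dt)) = (313 − 266.454)/52.60 = 0.8849; ½·erfc(0.8849) = 0.1054.
C = 34.9 × 0.1054 = 3.68 mg/L.

3.68 mg/L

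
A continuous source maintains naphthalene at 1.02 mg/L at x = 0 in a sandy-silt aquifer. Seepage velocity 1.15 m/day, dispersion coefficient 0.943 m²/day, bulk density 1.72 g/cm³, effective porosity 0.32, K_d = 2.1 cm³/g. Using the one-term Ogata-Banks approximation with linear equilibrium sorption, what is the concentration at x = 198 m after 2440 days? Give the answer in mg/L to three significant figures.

Retardation factor R = 1 + ρ_b·K_d/n = 1 + 1.72 × 2.1/0.32 = 12.29.
Sorption retards both mechanisms: v_R = v/R = 0.09357 m/day, D_R = D/R = 0.07673 m²/day.
v_R·t = 0.09357 × 2440 = 228.3108 m; 2√(D_R t) = 27.37 m; argument = (198 − 228.3108)/27.37 = -1.107.
C = C₀ × ½·erfc(-1.107) = 1.02 × 0.9413 = 0.960 mg/L.

0.960 mg/L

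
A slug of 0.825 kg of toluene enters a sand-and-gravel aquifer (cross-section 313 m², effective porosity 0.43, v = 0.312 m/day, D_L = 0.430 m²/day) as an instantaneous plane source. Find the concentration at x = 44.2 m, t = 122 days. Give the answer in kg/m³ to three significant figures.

For an instantaneous plane source, C(x,t) = M/(n_e·A·√(4πDt)) · exp(−(x−vt)²/(4Dt)), with n_e·A the pore (flow) area.
Plume center vt = 0.312 × 122 = 38.064 m, so the well at 44.2 m is 6.136 m downgradient of the peak.
√(4πDt) = 25.68 m, giving peak height M/(n_e·A·√(4πDt)) = 0.825/(0.43 × 313 × 25.68) = 0.0002387 kg/m³.
(x−vt)²/(4Dt) = (6.136)²/(4 × 0.430 × 122) = 0.1794; exp(−0.1794) = 0.8358.
C = 0.0002387 × 0.8358 = 0.000200 kg/m³.

0.000200 kg/m³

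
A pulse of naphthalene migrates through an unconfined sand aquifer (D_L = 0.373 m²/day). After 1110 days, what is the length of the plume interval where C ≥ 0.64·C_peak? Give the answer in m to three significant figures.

54.4 m

The plume is Gaussian with σ = √(2Dt) = √(2 × 0.373 × 1110) = 28.78 m.
C/C_peak = exp(−Δx²/(2σ²)) = 0.64 ⇒ Δx = σ·√(−2 ln 0.64) = 28.78 × 0.9448 = 27.19 m.
Width = 2Δx = 54.4 m.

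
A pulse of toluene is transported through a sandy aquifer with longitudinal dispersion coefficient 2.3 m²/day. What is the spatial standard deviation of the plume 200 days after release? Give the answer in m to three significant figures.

30.3 m

Dispersive spreading gives a Gaussian with σ² = 2Dt; advection only shifts the center.
σ = √(2 × 2.3 × 200) = 30.3 m.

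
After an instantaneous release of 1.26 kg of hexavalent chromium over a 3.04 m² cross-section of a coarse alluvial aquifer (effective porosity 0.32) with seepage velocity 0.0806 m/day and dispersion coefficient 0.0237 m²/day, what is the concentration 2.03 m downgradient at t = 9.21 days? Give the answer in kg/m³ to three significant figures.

For an instantaneous plane source, C(x,t) = M/(n_e·A·√(4πDt)) · exp(−(x−vt)²/(4Dt)), with n_e·A the pore (flow) area.
Plume center vt = 0.0806 × 9.21 = 0.742326 m, so the well at 2.03 m is 1.287674 m downgradient of the peak.
√(4πDt) = 1.656 m, giving peak height M/(n_e·A·√(4πDt)) = 1.26/(0.32 × 3.04 × 1.656) = 0.7821 kg/m³.
(x−vt)²/(4Dt) = (1.287674)²/(4 × 0.0237 × 9.21) = 1.899; exp(−1.899) = 0.1497.
C = 0.7821 × 0.1497 = 0.117 kg/m³.

0.117 kg/m³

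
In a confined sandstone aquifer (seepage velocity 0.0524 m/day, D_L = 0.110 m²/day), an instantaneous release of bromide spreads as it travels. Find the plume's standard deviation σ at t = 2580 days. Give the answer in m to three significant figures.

23.8 m

Dispersive spreading gives a Gaussian with σ² = 2Dt; advection only shifts the center.
σ = √(2 × 0.110 × 2580) = 23.8 m.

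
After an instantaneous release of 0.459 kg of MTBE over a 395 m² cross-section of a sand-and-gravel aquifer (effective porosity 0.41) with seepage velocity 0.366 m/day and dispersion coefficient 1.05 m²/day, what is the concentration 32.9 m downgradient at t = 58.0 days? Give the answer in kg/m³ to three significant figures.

5.86e-05 kg/m³

For an instantaneous plane source, C(x,t) = M/(n_e·A·√(4πDt)) · exp(−(x−vt)²/(4Dt)), with n_e·A the pore (flow) area.
Plume center vt = 0.366 × 58.0 = 21.228 m, so the well at 32.9 m is 11.672 m downgradient of the peak.
√(4πDt) = 27.66 m, giving peak height M/(n_e·A·√(4πDt)) = 0.459/(0.41 × 395 × 27.66) = 0.0001025 kg/m³.
(x−vt)²/(4Dt) = (11.672)²/(4 × 1.05 × 58.0) = 0.5593; exp(−0.5593) = 0.5716.
C = 0.0001025 × 0.5716 = 5.86e-05 kg/m³.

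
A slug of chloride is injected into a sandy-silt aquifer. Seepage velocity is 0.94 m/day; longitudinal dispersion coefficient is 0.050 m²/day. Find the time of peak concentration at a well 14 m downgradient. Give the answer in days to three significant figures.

For the 1D instantaneous-source solution, setting ∂C/∂t = 0 at fixed x gives v²t² + 2Dt − x² = 0, so t = (√(D² + v²x²) − D)/v².
√(D² + v²x²) = √(0.050² + 0.94² × 14²) = 13.16; v² = 0.8836.
t = (13.16 − 0.050)/0.8836 = 14.8 days (vs. the pure-advection estimate x/v = 14.9 d).

14.8 days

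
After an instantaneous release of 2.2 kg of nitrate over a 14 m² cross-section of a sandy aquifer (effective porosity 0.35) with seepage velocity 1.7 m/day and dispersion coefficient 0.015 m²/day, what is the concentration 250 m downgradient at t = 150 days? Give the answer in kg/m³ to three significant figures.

For an instantaneous plane source, C(x,t) = M/(n_e·A·√(4πDt)) · exp(−(x−vt)²/(4Dt)), with n_e·A the pore (flow) area.
Plume center vt = 1.7 × 150 = 255 m, so the well at 250 m is 5 m upgradient of the peak.
√(4πDt) = 5.317 m, giving peak height M/(n_e·A·√(4πDt)) = 2.2/(0.35 × 14 × 5.317) = 0.08444 kg/m³.
(x−vt)²/(4Dt) = (-5)²/(4 × 0.015 × 150) = 2.778; exp(−2.778) = 0.06216.
C = 0.08444 × 0.06216 = 0.00525 kg/m³.

0.00525 kg/m³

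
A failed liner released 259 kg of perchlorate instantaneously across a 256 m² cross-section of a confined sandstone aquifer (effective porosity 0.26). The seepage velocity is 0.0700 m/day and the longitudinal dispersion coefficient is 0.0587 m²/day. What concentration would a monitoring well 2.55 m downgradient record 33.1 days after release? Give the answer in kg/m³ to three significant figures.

For an instantaneous plane source, C(x,t) = M/(n_e·A·√(4πDt)) · exp(−(x−vt)²/(4Dt)), with n_e·A the pore (flow) area.
Plume center vt = 0.0700 × 33.1 = 2.317 m, so the well at 2.55 m is 0.233 m downgradient of the peak.
√(4πDt) = 4.941 m, giving peak height M/(n_e·A·√(4πDt)) = 259/(0.26 × 256 × 4.941) = 0.7875 kg/m³.
(x−vt)²/(4Dt) = (0.233)²/(4 × 0.0587 × 33.1) = 0.006985; exp(−0.006985) = 0.9930.
C = 0.7875 × 0.9930 = 0.782 kg/m³.

0.782 kg/m³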